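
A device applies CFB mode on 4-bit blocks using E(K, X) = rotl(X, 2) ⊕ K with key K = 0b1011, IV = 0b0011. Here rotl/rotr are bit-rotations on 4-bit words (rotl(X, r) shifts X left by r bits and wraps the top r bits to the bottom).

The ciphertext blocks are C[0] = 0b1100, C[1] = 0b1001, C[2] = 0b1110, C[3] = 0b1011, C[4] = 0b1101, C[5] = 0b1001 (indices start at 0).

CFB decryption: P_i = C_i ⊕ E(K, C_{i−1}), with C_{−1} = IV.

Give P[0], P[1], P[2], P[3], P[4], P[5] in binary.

P[0] = 0b1011, P[1] = 0b0001, P[2] = 0b0011, P[3] = 0b1011, P[4] = 0b1000, P[5] = 0b0101

P[0]: E(K, 0b0011) = 0b0111; 0b1100 ⊕ 0b0111 = 0b1011.
P[1]: E(K, 0b1100) = 0b1000; 0b1001 ⊕ 0b1000 = 0b0001.
P[2]: E(K, 0b1001) = 0b1101; 0b1110 ⊕ 0b1101 = 0b0011.
P[3]: E(K, 0b1110) = 0b0000; 0b1011 ⊕ 0b0000 = 0b1011.
P[4]: E(K, 0b1011) = 0b0101; 0b1101 ⊕ 0b0101 = 0b1000.
P[5]: E(K, 0b1101) = 0b1100; 0b1001 ⊕ 0b1100 = 0b0101.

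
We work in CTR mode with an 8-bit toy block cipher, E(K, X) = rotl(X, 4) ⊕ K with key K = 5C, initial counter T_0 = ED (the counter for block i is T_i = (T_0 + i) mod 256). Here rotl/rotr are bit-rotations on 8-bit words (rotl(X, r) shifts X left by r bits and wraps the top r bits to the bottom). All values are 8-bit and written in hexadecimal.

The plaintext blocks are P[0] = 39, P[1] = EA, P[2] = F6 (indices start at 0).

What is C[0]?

C[0] = BB

CTR encryption: S_i = E(K, T_i) where T_i is the counter for block i; C_i = P_i ⊕ S_i.
C[0]: T = ED, S = E(K, T) = 82; 39 ⊕ 82 = BB.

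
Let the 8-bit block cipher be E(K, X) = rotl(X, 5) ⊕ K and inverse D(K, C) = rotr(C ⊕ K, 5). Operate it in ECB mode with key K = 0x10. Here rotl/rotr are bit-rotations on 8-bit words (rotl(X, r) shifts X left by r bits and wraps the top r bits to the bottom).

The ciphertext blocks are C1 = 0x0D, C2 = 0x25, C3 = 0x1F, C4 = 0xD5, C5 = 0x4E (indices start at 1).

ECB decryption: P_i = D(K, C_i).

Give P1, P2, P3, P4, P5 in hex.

P1 = 0xE8, P2 = 0xA9, P3 = 0x78, P4 = 0x2E, P5 = 0xF2

P1: D(K, 0x0D) = 0xE8.
P2: D(K, 0x25) = 0xA9.
P3: D(K, 0x1F) = 0x78.
P4: D(K, 0xD5) = 0x2E.
P5: D(K, 0x4E) = 0xF2.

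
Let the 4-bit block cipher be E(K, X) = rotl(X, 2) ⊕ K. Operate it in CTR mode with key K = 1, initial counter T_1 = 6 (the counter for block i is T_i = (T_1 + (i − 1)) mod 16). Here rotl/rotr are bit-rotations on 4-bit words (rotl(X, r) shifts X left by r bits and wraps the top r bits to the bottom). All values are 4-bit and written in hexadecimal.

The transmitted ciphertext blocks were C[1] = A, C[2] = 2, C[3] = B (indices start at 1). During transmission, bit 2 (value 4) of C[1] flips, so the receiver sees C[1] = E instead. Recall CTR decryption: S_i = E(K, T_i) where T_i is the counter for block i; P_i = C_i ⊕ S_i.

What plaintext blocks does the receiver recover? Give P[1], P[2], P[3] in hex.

P[1] = 6, P[2] = E, P[3] = 8

Only C[1] changed, to E. In CTR, a change in C_i flips the same bit in P_i only; the keystream is unaffected. Decrypting the received ciphertext:
P[1]: T = 6, S = E(K, T) = 8; E ⊕ 8 = 6.
P[2]: T = 7, S = E(K, T) = C; 2 ⊕ C = E.
P[3]: T = 8, S = E(K, T) = 3; B ⊕ 3 = 8.
Blocks that differ from the original plaintext: P[1].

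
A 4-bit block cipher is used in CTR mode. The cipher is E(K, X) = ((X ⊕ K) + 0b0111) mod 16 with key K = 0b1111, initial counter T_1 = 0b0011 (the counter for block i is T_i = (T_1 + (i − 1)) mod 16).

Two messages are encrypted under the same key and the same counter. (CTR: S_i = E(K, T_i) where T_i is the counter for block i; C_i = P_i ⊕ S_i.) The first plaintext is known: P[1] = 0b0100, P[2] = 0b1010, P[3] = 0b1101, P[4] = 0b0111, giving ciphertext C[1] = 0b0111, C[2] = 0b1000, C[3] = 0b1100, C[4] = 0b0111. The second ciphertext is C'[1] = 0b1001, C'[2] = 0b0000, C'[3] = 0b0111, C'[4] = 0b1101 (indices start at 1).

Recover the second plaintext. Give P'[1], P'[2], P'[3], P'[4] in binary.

In CTR with a reused counter, both messages share the same keystream S_i, so C_i ⊕ C'_i = P_i ⊕ P'_i and thus P'_i = P_i ⊕ C_i ⊕ C'_i.
P'[1]: 0b0100 ⊕ 0b0111 ⊕ 0b1001 = 0b1010.
P'[2]: 0b1010 ⊕ 0b1000 ⊕ 0b0000 = 0b0010.
P'[3]: 0b1101 ⊕ 0b1100 ⊕ 0b0111 = 0b0110.
P'[4]: 0b0111 ⊕ 0b0111 ⊕ 0b1101 = 0b1101.

P'[1] = 0b1010, P'[2] = 0b0010, P'[3] = 0b0110, P'[4] = 0b1101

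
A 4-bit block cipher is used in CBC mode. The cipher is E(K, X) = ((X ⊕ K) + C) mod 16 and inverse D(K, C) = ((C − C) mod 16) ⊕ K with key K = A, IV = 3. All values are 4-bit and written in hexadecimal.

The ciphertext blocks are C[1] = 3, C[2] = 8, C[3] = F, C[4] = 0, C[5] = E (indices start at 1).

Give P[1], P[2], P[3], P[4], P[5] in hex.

CBC decryption: P_i = D(K, C_i) ⊕ C_{i−1}, with C_{0} = IV.
P[1]: D(K, 3) = D; D ⊕ 3 = E.
P[2]: D(K, 8) = 6; 6 ⊕ 3 = 5.
P[3]: D(K, F) = 9; 9 ⊕ 8 = 1.
P[4]: D(K, 0) = E; E ⊕ F = 1.
P[5]: D(K, E) = 8; 8 ⊕ 0 = 8.

P[1] = E, P[2] = 5, P[3] = 1, P[4] = 1, P[5] = 8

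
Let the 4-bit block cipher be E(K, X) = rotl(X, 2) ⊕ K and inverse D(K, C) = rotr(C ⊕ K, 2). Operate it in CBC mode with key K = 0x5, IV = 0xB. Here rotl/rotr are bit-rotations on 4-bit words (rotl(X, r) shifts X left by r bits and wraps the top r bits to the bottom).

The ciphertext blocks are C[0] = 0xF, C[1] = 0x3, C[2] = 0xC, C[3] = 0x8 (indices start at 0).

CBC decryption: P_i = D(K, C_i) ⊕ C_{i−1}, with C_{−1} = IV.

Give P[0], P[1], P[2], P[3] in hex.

P[0] = 0x1, P[1] = 0x6, P[2] = 0x5, P[3] = 0xB

P[0]: D(K, 0xF) = 0xA; 0xA ⊕ 0xB = 0x1.
P[1]: D(K, 0x3) = 0x9; 0x9 ⊕ 0xF = 0x6.
P[2]: D(K, 0xC) = 0x6; 0x6 ⊕ 0x3 = 0x5.
P[3]: D(K, 0x8) = 0x7; 0x7 ⊕ 0xC = 0xB.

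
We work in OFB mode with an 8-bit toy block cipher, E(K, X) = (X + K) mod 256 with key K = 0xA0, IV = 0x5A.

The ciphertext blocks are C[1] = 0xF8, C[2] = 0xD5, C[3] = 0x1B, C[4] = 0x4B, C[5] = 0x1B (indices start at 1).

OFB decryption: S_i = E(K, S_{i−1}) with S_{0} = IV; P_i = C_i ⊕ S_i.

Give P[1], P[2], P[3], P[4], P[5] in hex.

P[1]: S = E(K, 0x5A) = 0xFA; 0xF8 ⊕ 0xFA = 0x02.
P[2]: S = E(K, 0xFA) = 0x9A; 0xD5 ⊕ 0x9A = 0x4F.
P[3]: S = E(K, 0x9A) = 0x3A; 0x1B ⊕ 0x3A = 0x21.
P[4]: S = E(K, 0x3A) = 0xDA; 0x4B ⊕ 0xDA = 0x91.
P[5]: S = E(K, 0xDA) = 0x7A; 0x1B ⊕ 0x7A = 0x61.

P[1] = 0x02, P[2] = 0x4F, P[3] = 0x21, P[4] = 0x91, P[5] = 0x61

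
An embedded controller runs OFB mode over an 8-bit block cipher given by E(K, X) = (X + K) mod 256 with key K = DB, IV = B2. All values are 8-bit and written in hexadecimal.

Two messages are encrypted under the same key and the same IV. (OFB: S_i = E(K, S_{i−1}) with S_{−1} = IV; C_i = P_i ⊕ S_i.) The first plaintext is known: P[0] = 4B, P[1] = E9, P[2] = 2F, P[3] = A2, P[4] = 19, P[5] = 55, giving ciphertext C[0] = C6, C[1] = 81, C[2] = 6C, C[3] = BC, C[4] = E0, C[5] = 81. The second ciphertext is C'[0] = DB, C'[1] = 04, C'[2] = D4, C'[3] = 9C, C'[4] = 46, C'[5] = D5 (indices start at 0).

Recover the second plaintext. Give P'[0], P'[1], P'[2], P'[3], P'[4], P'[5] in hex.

P'[0] = 56, P'[1] = 6C, P'[2] = 97, P'[3] = 82, P'[4] = BF, P'[5] = 01

In OFB with a reused IV, both messages share the same keystream S_i, so C_i ⊕ C'_i = P_i ⊕ P'_i and thus P'_i = P_i ⊕ C_i ⊕ C'_i.
P'[0]: 4B ⊕ C6 ⊕ DB = 56.
P'[1]: E9 ⊕ 81 ⊕ 04 = 6C.
P'[2]: 2F ⊕ 6C ⊕ D4 = 97.
P'[3]: A2 ⊕ BC ⊕ 9C = 82.
P'[4]: 19 ⊕ E0 ⊕ 46 = BF.
P'[5]: 55 ⊕ 81 ⊕ D5 = 01.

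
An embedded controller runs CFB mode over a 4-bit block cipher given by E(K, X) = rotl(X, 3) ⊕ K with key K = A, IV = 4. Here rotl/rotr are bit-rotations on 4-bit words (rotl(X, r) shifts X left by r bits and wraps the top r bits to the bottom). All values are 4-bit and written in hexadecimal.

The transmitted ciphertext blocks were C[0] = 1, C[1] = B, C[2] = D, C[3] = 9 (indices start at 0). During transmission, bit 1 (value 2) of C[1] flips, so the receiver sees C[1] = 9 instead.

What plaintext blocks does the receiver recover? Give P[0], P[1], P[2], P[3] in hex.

CFB decryption: P_i = C_i ⊕ E(K, C_{i−1}), with C_{−1} = IV.
Only C[1] changed, to 9. In CFB, a change in C_i flips the same bit in P_i and garbles P_{i+1}. Decrypting the received ciphertext:
P[0]: E(K, 4) = 8; 1 ⊕ 8 = 9.
P[1]: E(K, 1) = 2; 9 ⊕ 2 = B.
P[2]: E(K, 9) = 6; D ⊕ 6 = B.
P[3]: E(K, D) = 4; 9 ⊕ 4 = D.
Blocks that differ from the original plaintext: P[1], P[2].

P[0] = 9, P[1] = B, P[2] = B, P[3] = D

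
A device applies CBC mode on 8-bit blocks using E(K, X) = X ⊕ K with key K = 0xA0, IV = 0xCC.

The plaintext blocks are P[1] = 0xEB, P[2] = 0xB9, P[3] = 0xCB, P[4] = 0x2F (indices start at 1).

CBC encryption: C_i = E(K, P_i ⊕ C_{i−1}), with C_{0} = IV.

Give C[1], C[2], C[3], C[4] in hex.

C[1]: P[1] ⊕ 0xCC = 0x27; E(K, 0x27) = 0x87.
C[2]: P[2] ⊕ 0x87 = 0x3E; E(K, 0x3E) = 0x9E.
C[3]: P[3] ⊕ 0x9E = 0x55; E(K, 0x55) = 0xF5.
C[4]: P[4] ⊕ 0xF5 = 0xDA; E(K, 0xDA) = 0x7A.

C[1] = 0x87, C[2] = 0x9E, C[3] = 0xF5, C[4] = 0x7A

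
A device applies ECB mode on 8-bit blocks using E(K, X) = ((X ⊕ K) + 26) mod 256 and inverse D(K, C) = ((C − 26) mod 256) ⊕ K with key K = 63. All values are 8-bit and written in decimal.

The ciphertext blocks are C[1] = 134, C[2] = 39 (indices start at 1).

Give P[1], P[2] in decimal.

P[1] = 83, P[2] = 50

ECB decryption: P_i = D(K, C_i).
P[1]: D(K, 134) = 83.
P[2]: D(K, 39) = 50.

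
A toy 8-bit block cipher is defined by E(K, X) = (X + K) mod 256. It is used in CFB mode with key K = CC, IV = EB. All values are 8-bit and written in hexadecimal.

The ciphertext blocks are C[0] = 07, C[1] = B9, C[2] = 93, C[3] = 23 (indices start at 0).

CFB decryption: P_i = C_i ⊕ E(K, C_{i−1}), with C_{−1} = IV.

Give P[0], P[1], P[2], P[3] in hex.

P[0]: E(K, EB) = B7; 07 ⊕ B7 = B0.
P[1]: E(K, 07) = D3; B9 ⊕ D3 = 6A.
P[2]: E(K, B9) = 85; 93 ⊕ 85 = 16.
P[3]: E(K, 93) = 5F; 23 ⊕ 5F = 7C.

P[0] = B0, P[1] = 6A, P[2] = 16, P[3] = 7C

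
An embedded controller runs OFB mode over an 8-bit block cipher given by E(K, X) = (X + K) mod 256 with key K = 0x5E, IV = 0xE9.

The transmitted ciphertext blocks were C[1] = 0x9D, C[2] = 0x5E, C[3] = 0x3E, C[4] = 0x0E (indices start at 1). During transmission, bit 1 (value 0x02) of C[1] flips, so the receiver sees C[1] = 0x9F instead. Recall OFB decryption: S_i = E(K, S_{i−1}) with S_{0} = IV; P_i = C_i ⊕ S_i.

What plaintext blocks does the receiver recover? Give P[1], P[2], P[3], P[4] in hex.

P[1] = 0xD8, P[2] = 0xFB, P[3] = 0x3D, P[4] = 0x6F

Only C[1] changed, to 0x9F. In OFB, a change in C_i flips the same bit in P_i only; the keystream is unaffected. Decrypting the received ciphertext:
P[1]: S = E(K, 0xE9) = 0x47; 0x9F ⊕ 0x47 = 0xD8.
P[2]: S = E(K, 0x47) = 0xA5; 0x5E ⊕ 0xA5 = 0xFB.
P[3]: S = E(K, 0xA5) = 0x03; 0x3E ⊕ 0x03 = 0x3D.
P[4]: S = E(K, 0x03) = 0x61; 0x0E ⊕ 0x61 = 0x6F.
Blocks that differ from the original plaintext: P[1].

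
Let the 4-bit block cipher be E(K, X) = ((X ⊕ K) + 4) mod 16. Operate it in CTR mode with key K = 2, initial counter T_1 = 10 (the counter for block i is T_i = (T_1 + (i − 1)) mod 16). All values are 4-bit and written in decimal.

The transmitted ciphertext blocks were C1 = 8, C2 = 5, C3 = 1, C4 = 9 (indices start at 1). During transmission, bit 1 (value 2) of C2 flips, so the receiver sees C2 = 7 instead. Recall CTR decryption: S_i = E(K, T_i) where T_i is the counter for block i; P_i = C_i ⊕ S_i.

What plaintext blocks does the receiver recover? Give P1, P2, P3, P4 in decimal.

Only C2 changed, to 7. In CTR, a change in C_i flips the same bit in P_i only; the keystream is unaffected. Decrypting the received ciphertext:
P1: T = 10, S = E(K, T) = 12; 8 ⊕ 12 = 4.
P2: T = 11, S = E(K, T) = 13; 7 ⊕ 13 = 10.
P3: T = 12, S = E(K, T) = 2; 1 ⊕ 2 = 3.
P4: T = 13, S = E(K, T) = 3; 9 ⊕ 3 = 10.
Blocks that differ from the original plaintext: P2.

P1 = 4, P2 = 10, P3 = 3, P4 = 10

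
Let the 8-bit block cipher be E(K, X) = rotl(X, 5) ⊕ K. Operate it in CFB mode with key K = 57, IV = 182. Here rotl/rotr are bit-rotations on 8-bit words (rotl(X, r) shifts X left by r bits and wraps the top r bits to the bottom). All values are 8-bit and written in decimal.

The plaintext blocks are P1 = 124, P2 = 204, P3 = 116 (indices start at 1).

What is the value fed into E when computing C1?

CFB encryption: C_i = P_i ⊕ E(K, C_{i−1}), with C_{0} = IV.
C1: E(K, 182) = 239; 124 ⊕ 239 = 147.
So the input to E for block 1 is 182.

182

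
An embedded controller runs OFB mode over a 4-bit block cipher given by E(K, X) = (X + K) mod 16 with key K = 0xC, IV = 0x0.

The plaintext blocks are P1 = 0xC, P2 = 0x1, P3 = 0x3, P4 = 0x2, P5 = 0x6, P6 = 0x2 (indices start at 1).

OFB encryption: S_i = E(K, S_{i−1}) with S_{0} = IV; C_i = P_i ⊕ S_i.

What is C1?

C1: S = E(K, 0x0) = 0xC; 0xC ⊕ 0xC = 0x0.

C1 = 0x0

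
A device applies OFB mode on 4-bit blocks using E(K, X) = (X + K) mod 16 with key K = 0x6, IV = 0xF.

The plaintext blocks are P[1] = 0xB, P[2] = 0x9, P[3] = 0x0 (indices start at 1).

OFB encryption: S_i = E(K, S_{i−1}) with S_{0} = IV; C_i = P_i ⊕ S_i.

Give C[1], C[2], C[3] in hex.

C[1] = 0xE, C[2] = 0x2, C[3] = 0x1

C[1]: S = E(K, 0xF) = 0x5; 0xB ⊕ 0x5 = 0xE.
C[2]: S = E(K, 0x5) = 0xB; 0x9 ⊕ 0xB = 0x2.
C[3]: S = E(K, 0xB) = 0x1; 0x0 ⊕ 0x1 = 0x1.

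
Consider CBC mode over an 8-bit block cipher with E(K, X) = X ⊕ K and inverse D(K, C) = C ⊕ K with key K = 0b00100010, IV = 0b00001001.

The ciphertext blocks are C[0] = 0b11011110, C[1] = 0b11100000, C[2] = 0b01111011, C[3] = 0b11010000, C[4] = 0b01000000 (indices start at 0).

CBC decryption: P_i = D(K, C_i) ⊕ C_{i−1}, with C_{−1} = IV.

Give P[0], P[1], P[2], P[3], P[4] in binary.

P[0]: D(K, 0b11011110) = 0b11111100; 0b11111100 ⊕ 0b00001001 = 0b11110101.
P[1]: D(K, 0b11100000) = 0b11000010; 0b11000010 ⊕ 0b11011110 = 0b00011100.
P[2]: D(K, 0b01111011) = 0b01011001; 0b01011001 ⊕ 0b11100000 = 0b10111001.
P[3]: D(K, 0b11010000) = 0b11110010; 0b11110010 ⊕ 0b01111011 = 0b10001001.
P[4]: D(K, 0b01000000) = 0b01100010; 0b01100010 ⊕ 0b11010000 = 0b10110010.

P[0] = 0b11110101, P[1] = 0b00011100, P[2] = 0b10111001, P[3] = 0b10001001, P[4] = 0b10110010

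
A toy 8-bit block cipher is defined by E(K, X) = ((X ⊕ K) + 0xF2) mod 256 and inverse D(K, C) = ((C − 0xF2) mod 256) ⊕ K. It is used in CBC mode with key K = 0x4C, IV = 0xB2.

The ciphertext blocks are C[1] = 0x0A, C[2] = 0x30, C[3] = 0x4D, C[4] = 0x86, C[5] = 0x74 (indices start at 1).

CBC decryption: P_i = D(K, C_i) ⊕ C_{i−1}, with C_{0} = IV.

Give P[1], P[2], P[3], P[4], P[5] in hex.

P[1] = 0xE6, P[2] = 0x78, P[3] = 0x27, P[4] = 0x95, P[5] = 0x48

P[1]: D(K, 0x0A) = 0x54; 0x54 ⊕ 0xB2 = 0xE6.
P[2]: D(K, 0x30) = 0x72; 0x72 ⊕ 0x0A = 0x78.
P[3]: D(K, 0x4D) = 0x17; 0x17 ⊕ 0x30 = 0x27.
P[4]: D(K, 0x86) = 0xD8; 0xD8 ⊕ 0x4D = 0x95.
P[5]: D(K, 0x74) = 0xCE; 0xCE ⊕ 0x86 = 0x48.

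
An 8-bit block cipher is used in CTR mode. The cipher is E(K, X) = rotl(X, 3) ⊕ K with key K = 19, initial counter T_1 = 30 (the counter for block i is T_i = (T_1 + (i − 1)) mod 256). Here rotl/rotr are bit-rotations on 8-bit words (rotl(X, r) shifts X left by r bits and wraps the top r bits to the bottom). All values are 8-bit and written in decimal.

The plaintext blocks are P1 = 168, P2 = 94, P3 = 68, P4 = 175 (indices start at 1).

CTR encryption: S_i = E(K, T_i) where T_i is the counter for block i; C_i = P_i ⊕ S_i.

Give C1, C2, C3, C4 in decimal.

C1 = 75, C2 = 181, C3 = 86, C4 = 181

C1: T = 30, S = E(K, T) = 227; 168 ⊕ 227 = 75.
C2: T = 31, S = E(K, T) = 235; 94 ⊕ 235 = 181.
C3: T = 32, S = E(K, T) = 18; 68 ⊕ 18 = 86.
C4: T = 33, S = E(K, T) = 26; 175 ⊕ 26 = 181.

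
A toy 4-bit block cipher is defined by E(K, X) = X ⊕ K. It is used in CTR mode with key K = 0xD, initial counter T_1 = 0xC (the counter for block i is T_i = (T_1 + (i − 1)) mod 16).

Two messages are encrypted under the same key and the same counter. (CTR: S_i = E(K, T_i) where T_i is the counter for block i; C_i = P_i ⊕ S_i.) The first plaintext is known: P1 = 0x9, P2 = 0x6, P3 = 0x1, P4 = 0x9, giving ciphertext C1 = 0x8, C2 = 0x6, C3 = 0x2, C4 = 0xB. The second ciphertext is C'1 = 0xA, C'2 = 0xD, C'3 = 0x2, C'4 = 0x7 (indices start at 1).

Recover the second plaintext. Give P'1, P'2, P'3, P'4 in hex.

In CTR with a reused counter, both messages share the same keystream S_i, so C_i ⊕ C'_i = P_i ⊕ P'_i and thus P'_i = P_i ⊕ C_i ⊕ C'_i.
P'1: 0x9 ⊕ 0x8 ⊕ 0xA = 0xB.
P'2: 0x6 ⊕ 0x6 ⊕ 0xD = 0xD.
P'3: 0x1 ⊕ 0x2 ⊕ 0x2 = 0x1.
P'4: 0x9 ⊕ 0xB ⊕ 0x7 = 0x5.

P'1 = 0xB, P'2 = 0xD, P'3 = 0x1, P'4 = 0x5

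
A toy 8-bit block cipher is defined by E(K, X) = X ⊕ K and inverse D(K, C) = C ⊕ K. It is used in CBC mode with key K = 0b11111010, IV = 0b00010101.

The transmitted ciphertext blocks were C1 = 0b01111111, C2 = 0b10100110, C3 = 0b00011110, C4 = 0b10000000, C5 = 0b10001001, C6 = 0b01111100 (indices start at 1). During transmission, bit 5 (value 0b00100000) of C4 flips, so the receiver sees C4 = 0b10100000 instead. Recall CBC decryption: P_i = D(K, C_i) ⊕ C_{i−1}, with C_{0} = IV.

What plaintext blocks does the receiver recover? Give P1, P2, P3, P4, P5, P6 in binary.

P1 = 0b10010000, P2 = 0b00100011, P3 = 0b01000010, P4 = 0b01000100, P5 = 0b11010011, P6 = 0b00001111

Only C4 changed, to 0b10100000. In CBC, a change in C_i garbles P_i and flips the same bit in P_{i+1}. Decrypting the received ciphertext:
P1: D(K, 0b01111111) = 0b10000101; 0b10000101 ⊕ 0b00010101 = 0b10010000.
P2: D(K, 0b10100110) = 0b01011100; 0b01011100 ⊕ 0b01111111 = 0b00100011.
P3: D(K, 0b00011110) = 0b11100100; 0b11100100 ⊕ 0b10100110 = 0b01000010.
P4: D(K, 0b10100000) = 0b01011010; 0b01011010 ⊕ 0b00011110 = 0b01000100.
P5: D(K, 0b10001001) = 0b01110011; 0b01110011 ⊕ 0b10100000 = 0b11010011.
P6: D(K, 0b01111100) = 0b10000110; 0b10000110 ⊕ 0b10001001 = 0b00001111.
Blocks that differ from the original plaintext: P4, P5.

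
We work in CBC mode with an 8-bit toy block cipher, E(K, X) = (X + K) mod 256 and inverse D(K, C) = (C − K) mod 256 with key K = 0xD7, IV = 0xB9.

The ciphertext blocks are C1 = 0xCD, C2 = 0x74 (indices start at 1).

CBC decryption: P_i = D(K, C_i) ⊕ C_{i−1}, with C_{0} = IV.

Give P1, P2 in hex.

P1 = 0x4F, P2 = 0x50

P1: D(K, 0xCD) = 0xF6; 0xF6 ⊕ 0xB9 = 0x4F.
P2: D(K, 0x74) = 0x9D; 0x9D ⊕ 0xCD = 0x50.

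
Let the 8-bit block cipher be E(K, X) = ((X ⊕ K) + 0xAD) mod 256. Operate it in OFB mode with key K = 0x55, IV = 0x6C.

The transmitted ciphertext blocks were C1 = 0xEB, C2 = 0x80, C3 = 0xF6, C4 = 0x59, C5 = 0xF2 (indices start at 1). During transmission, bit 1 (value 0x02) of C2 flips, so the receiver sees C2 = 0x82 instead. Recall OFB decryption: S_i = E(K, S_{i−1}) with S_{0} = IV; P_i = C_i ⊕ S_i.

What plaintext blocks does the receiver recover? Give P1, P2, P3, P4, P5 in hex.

Only C2 changed, to 0x82. In OFB, a change in C_i flips the same bit in P_i only; the keystream is unaffected. Decrypting the received ciphertext:
P1: S = E(K, 0x6C) = 0xE6; 0xEB ⊕ 0xE6 = 0x0D.
P2: S = E(K, 0xE6) = 0x60; 0x82 ⊕ 0x60 = 0xE2.
P3: S = E(K, 0x60) = 0xE2; 0xF6 ⊕ 0xE2 = 0x14.
P4: S = E(K, 0xE2) = 0x64; 0x59 ⊕ 0x64 = 0x3D.
P5: S = E(K, 0x64) = 0xDE; 0xF2 ⊕ 0xDE = 0x2C.
Blocks that differ from the original plaintext: P2.

P1 = 0x0D, P2 = 0xE2, P3 = 0x14, P4 = 0x3D, P5 = 0x2C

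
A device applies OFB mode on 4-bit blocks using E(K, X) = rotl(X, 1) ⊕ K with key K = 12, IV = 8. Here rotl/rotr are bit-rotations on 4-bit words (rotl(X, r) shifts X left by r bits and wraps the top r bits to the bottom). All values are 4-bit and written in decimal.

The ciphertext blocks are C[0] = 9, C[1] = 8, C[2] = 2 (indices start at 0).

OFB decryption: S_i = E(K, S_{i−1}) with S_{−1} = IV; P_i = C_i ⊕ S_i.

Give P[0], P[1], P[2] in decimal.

P[0]: S = E(K, 8) = 13; 9 ⊕ 13 = 4.
P[1]: S = E(K, 13) = 7; 8 ⊕ 7 = 15.
P[2]: S = E(K, 7) = 2; 2 ⊕ 2 = 0.

P[0] = 4, P[1] = 15, P[2] = 0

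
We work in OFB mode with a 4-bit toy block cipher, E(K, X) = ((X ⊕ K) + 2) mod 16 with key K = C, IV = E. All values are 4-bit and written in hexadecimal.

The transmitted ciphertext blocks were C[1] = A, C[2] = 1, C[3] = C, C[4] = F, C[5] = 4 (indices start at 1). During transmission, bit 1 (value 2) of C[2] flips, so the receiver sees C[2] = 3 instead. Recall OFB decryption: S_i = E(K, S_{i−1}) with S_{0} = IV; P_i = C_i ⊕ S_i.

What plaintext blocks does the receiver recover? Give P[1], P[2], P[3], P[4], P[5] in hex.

P[1] = E, P[2] = 9, P[3] = 4, P[4] = 9, P[5] = 8

Only C[2] changed, to 3. In OFB, a change in C_i flips the same bit in P_i only; the keystream is unaffected. Decrypting the received ciphertext:
P[1]: S = E(K, E) = 4; A ⊕ 4 = E.
P[2]: S = E(K, 4) = A; 3 ⊕ A = 9.
P[3]: S = E(K, A) = 8; C ⊕ 8 = 4.
P[4]: S = E(K, 8) = 6; F ⊕ 6 = 9.
P[5]: S = E(K, 6) = C; 4 ⊕ C = 8.
Blocks that differ from the original plaintext: P[2].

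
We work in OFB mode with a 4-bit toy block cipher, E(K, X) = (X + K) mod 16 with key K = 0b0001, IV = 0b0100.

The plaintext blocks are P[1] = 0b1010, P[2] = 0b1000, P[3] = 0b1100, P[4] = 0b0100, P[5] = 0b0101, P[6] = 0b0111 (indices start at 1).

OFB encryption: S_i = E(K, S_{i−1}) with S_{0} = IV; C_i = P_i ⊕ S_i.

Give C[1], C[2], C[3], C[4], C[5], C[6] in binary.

C[1]: S = E(K, 0b0100) = 0b0101; 0b1010 ⊕ 0b0101 = 0b1111.
C[2]: S = E(K, 0b0101) = 0b0110; 0b1000 ⊕ 0b0110 = 0b1110.
C[3]: S = E(K, 0b0110) = 0b0111; 0b1100 ⊕ 0b0111 = 0b1011.
C[4]: S = E(K, 0b0111) = 0b1000; 0b0100 ⊕ 0b1000 = 0b1100.
C[5]: S = E(K, 0b1000) = 0b1001; 0b0101 ⊕ 0b1001 = 0b1100.
C[6]: S = E(K, 0b1001) = 0b1010; 0b0111 ⊕ 0b1010 = 0b1101.

C[1] = 0b1111, C[2] = 0b1110, C[3] = 0b1011, C[4] = 0b1100, C[5] = 0b1100, C[6] = 0b1101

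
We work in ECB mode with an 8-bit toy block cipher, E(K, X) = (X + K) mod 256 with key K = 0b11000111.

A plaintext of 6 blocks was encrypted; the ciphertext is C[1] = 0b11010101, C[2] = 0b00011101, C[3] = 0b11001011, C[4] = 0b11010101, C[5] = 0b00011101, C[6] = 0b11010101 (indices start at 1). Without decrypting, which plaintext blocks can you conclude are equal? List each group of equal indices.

P[1] = P[4] = P[6]; P[2] = P[5]

ECB encrypts each block independently with the same key, so equal ciphertext blocks imply equal plaintext blocks.
C[1] = C[4] = C[6] = 0b11010101, so P[1] = P[4] = P[6].
C[2] = C[5] = 0b00011101, so P[2] = P[5].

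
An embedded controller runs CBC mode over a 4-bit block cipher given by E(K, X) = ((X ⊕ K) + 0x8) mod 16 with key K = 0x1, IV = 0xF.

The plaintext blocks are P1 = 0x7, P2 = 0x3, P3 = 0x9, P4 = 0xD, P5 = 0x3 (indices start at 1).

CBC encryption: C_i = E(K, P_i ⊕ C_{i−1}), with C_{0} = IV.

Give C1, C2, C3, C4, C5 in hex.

C1: P1 ⊕ 0xF = 0x8; E(K, 0x8) = 0x1.
C2: P2 ⊕ 0x1 = 0x2; E(K, 0x2) = 0xB.
C3: P3 ⊕ 0xB = 0x2; E(K, 0x2) = 0xB.
C4: P4 ⊕ 0xB = 0x6; E(K, 0x6) = 0xF.
C5: P5 ⊕ 0xF = 0xC; E(K, 0xC) = 0x5.

C1 = 0x1, C2 = 0xB, C3 = 0xB, C4 = 0xF, C5 = 0x5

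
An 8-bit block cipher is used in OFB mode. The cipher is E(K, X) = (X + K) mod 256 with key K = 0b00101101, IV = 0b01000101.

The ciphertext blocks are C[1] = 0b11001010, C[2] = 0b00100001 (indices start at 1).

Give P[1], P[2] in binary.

OFB decryption: S_i = E(K, S_{i−1}) with S_{0} = IV; P_i = C_i ⊕ S_i.
P[1]: S = E(K, 0b01000101) = 0b01110010; 0b11001010 ⊕ 0b01110010 = 0b10111000.
P[2]: S = E(K, 0b01110010) = 0b10011111; 0b00100001 ⊕ 0b10011111 = 0b10111110.

P[1] = 0b10111000, P[2] = 0b10111110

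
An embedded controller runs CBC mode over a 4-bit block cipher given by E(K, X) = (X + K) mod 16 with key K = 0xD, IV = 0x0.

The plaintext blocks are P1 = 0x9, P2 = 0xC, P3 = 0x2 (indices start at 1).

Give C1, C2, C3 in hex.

CBC encryption: C_i = E(K, P_i ⊕ C_{i−1}), with C_{0} = IV.
C1: P1 ⊕ 0x0 = 0x9; E(K, 0x9) = 0x6.
C2: P2 ⊕ 0x6 = 0xA; E(K, 0xA) = 0x7.
C3: P3 ⊕ 0x7 = 0x5; E(K, 0x5) = 0x2.

C1 = 0x6, C2 = 0x7, C3 = 0x2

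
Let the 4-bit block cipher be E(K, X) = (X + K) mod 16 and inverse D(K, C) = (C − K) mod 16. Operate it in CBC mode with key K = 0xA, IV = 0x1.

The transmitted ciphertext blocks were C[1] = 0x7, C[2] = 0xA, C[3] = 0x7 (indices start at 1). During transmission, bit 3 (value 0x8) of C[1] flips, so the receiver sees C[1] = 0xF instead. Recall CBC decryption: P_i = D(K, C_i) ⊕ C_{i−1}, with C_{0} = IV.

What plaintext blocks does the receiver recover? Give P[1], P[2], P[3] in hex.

Only C[1] changed, to 0xF. In CBC, a change in C_i garbles P_i and flips the same bit in P_{i+1}. Decrypting the received ciphertext:
P[1]: D(K, 0xF) = 0x5; 0x5 ⊕ 0x1 = 0x4.
P[2]: D(K, 0xA) = 0x0; 0x0 ⊕ 0xF = 0xF.
P[3]: D(K, 0x7) = 0xD; 0xD ⊕ 0xA = 0x7.
Blocks that differ from the original plaintext: P[1], P[2].

P[1] = 0x4, P[2] = 0xF, P[3] = 0x7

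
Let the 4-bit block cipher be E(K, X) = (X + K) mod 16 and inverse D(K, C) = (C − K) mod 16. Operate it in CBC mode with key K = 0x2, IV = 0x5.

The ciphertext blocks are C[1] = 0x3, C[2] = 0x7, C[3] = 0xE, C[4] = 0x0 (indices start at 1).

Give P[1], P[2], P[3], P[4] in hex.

P[1] = 0x4, P[2] = 0x6, P[3] = 0xB, P[4] = 0x0

CBC decryption: P_i = D(K, C_i) ⊕ C_{i−1}, with C_{0} = IV.
P[1]: D(K, 0x3) = 0x1; 0x1 ⊕ 0x5 = 0x4.
P[2]: D(K, 0x7) = 0x5; 0x5 ⊕ 0x3 = 0x6.
P[3]: D(K, 0xE) = 0xC; 0xC ⊕ 0x7 = 0xB.
P[4]: D(K, 0x0) = 0xE; 0xE ⊕ 0xE = 0x0.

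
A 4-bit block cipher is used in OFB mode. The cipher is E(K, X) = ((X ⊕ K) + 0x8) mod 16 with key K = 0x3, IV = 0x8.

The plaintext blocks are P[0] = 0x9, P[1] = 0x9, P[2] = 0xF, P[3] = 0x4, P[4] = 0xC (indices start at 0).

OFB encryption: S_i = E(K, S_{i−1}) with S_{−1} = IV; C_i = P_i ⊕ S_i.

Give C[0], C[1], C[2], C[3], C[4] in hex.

C[0] = 0xA, C[1] = 0x1, C[2] = 0xC, C[3] = 0xC, C[4] = 0xF

C[0]: S = E(K, 0x8) = 0x3; 0x9 ⊕ 0x3 = 0xA.
C[1]: S = E(K, 0x3) = 0x8; 0x9 ⊕ 0x8 = 0x1.
C[2]: S = E(K, 0x8) = 0x3; 0xF ⊕ 0x3 = 0xC.
C[3]: S = E(K, 0x3) = 0x8; 0x4 ⊕ 0x8 = 0xC.
C[4]: S = E(K, 0x8) = 0x3; 0xC ⊕ 0x3 = 0xF.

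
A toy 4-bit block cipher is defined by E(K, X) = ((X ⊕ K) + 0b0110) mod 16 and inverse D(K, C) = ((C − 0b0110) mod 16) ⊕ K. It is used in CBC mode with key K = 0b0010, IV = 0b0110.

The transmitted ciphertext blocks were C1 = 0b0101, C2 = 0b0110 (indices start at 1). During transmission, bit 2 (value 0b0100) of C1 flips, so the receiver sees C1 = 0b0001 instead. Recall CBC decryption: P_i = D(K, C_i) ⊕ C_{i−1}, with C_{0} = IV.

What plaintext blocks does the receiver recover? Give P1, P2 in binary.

P1 = 0b1111, P2 = 0b0011

Only C1 changed, to 0b0001. In CBC, a change in C_i garbles P_i and flips the same bit in P_{i+1}. Decrypting the received ciphertext:
P1: D(K, 0b0001) = 0b1001; 0b1001 ⊕ 0b0110 = 0b1111.
P2: D(K, 0b0110) = 0b0010; 0b0010 ⊕ 0b0001 = 0b0011.
Blocks that differ from the original plaintext: P1, P2.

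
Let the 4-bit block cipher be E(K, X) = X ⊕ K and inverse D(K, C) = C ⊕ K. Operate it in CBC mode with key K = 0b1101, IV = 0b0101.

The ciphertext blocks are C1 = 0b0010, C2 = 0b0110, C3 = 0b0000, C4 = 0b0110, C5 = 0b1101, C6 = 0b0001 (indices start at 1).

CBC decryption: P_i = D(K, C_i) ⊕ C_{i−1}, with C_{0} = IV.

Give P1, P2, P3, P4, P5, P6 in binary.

P1: D(K, 0b0010) = 0b1111; 0b1111 ⊕ 0b0101 = 0b1010.
P2: D(K, 0b0110) = 0b1011; 0b1011 ⊕ 0b0010 = 0b1001.
P3: D(K, 0b0000) = 0b1101; 0b1101 ⊕ 0b0110 = 0b1011.
P4: D(K, 0b0110) = 0b1011; 0b1011 ⊕ 0b0000 = 0b1011.
P5: D(K, 0b1101) = 0b0000; 0b0000 ⊕ 0b0110 = 0b0110.
P6: D(K, 0b0001) = 0b1100; 0b1100 ⊕ 0b1101 = 0b0001.

P1 = 0b1010, P2 = 0b1001, P3 = 0b1011, P4 = 0b1011, P5 = 0b0110, P6 = 0b0001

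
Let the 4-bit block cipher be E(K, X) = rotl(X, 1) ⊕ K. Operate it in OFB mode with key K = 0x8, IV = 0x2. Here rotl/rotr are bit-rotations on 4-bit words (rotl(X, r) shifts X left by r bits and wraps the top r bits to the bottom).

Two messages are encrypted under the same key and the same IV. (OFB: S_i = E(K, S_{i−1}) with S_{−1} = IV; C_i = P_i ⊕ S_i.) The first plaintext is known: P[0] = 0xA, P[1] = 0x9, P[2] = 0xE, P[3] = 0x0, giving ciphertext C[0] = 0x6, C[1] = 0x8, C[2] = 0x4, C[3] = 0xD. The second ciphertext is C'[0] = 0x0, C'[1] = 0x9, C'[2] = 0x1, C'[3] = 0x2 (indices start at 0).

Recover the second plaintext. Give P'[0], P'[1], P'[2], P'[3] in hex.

P'[0] = 0xC, P'[1] = 0x8, P'[2] = 0xB, P'[3] = 0xF

In OFB with a reused IV, both messages share the same keystream S_i, so C_i ⊕ C'_i = P_i ⊕ P'_i and thus P'_i = P_i ⊕ C_i ⊕ C'_i.
P'[0]: 0xA ⊕ 0x6 ⊕ 0x0 = 0xC.
P'[1]: 0x9 ⊕ 0x8 ⊕ 0x9 = 0x8.
P'[2]: 0xE ⊕ 0x4 ⊕ 0x1 = 0xB.
P'[3]: 0x0 ⊕ 0xD ⊕ 0x2 = 0xF.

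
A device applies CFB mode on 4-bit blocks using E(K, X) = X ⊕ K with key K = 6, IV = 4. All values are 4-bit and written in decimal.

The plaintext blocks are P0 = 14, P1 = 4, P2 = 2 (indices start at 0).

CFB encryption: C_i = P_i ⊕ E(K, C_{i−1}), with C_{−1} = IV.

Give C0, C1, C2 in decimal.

C0: E(K, 4) = 2; 14 ⊕ 2 = 12.
C1: E(K, 12) = 10; 4 ⊕ 10 = 14.
C2: E(K, 14) = 8; 2 ⊕ 8 = 10.

C0 = 12, C1 = 14, C2 = 10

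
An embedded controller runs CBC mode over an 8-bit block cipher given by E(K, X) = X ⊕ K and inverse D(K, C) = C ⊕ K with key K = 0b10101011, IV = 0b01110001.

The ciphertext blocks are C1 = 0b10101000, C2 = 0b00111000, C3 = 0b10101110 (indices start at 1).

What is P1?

CBC decryption: P_i = D(K, C_i) ⊕ C_{i−1}, with C_{0} = IV.
P1: D(K, 0b10101000) = 0b00000011; 0b00000011 ⊕ 0b01110001 = 0b01110010.

P1 = 0b01110010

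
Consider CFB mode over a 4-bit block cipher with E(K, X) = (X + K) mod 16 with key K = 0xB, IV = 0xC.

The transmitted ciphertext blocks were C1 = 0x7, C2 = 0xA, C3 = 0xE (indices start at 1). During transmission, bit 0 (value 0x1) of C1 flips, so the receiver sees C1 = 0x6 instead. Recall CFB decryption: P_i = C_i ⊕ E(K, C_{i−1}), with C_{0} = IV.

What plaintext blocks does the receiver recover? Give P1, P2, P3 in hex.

P1 = 0x1, P2 = 0xB, P3 = 0xB

Only C1 changed, to 0x6. In CFB, a change in C_i flips the same bit in P_i and garbles P_{i+1}. Decrypting the received ciphertext:
P1: E(K, 0xC) = 0x7; 0x6 ⊕ 0x7 = 0x1.
P2: E(K, 0x6) = 0x1; 0xA ⊕ 0x1 = 0xB.
P3: E(K, 0xA) = 0x5; 0xE ⊕ 0x5 = 0xB.
Blocks that differ from the original plaintext: P1, P2.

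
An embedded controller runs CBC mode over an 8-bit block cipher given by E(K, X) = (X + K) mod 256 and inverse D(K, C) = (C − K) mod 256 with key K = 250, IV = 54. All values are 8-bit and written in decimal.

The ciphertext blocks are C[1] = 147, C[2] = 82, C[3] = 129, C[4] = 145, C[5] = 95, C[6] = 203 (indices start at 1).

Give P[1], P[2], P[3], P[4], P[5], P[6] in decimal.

CBC decryption: P_i = D(K, C_i) ⊕ C_{i−1}, with C_{0} = IV.
P[1]: D(K, 147) = 153; 153 ⊕ 54 = 175.
P[2]: D(K, 82) = 88; 88 ⊕ 147 = 203.
P[3]: D(K, 129) = 135; 135 ⊕ 82 = 213.
P[4]: D(K, 145) = 151; 151 ⊕ 129 = 22.
P[5]: D(K, 95) = 101; 101 ⊕ 145 = 244.
P[6]: D(K, 203) = 209; 209 ⊕ 95 = 142.

P[1] = 175, P[2] = 203, P[3] = 213, P[4] = 22, P[5] = 244, P[6] = 142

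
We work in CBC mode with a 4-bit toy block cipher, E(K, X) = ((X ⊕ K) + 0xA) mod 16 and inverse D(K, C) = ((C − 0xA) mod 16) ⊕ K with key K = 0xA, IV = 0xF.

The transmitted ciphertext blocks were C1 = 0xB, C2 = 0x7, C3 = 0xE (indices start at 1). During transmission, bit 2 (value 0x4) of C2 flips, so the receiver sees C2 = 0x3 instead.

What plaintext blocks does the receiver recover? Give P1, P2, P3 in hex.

CBC decryption: P_i = D(K, C_i) ⊕ C_{i−1}, with C_{0} = IV.
Only C2 changed, to 0x3. In CBC, a change in C_i garbles P_i and flips the same bit in P_{i+1}. Decrypting the received ciphertext:
P1: D(K, 0xB) = 0xB; 0xB ⊕ 0xF = 0x4.
P2: D(K, 0x3) = 0x3; 0x3 ⊕ 0xB = 0x8.
P3: D(K, 0xE) = 0xE; 0xE ⊕ 0x3 = 0xD.
Blocks that differ from the original plaintext: P2, P3.

P1 = 0x4, P2 = 0x8, P3 = 0xD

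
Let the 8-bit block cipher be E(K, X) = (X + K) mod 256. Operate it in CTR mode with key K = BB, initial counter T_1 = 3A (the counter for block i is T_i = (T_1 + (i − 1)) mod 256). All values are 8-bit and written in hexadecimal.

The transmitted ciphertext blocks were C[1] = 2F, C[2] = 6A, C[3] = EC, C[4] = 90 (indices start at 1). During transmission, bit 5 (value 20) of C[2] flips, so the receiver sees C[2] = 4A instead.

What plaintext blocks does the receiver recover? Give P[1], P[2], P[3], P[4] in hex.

CTR decryption: S_i = E(K, T_i) where T_i is the counter for block i; P_i = C_i ⊕ S_i.
Only C[2] changed, to 4A. In CTR, a change in C_i flips the same bit in P_i only; the keystream is unaffected. Decrypting the received ciphertext:
P[1]: T = 3A, S = E(K, T) = F5; 2F ⊕ F5 = DA.
P[2]: T = 3B, S = E(K, T) = F6; 4A ⊕ F6 = BC.
P[3]: T = 3C, S = E(K, T) = F7; EC ⊕ F7 = 1B.
P[4]: T = 3D, S = E(K, T) = F8; 90 ⊕ F8 = 68.
Blocks that differ from the original plaintext: P[2].

P[1] = DA, P[2] = BC, P[3] = 1B, P[4] = 68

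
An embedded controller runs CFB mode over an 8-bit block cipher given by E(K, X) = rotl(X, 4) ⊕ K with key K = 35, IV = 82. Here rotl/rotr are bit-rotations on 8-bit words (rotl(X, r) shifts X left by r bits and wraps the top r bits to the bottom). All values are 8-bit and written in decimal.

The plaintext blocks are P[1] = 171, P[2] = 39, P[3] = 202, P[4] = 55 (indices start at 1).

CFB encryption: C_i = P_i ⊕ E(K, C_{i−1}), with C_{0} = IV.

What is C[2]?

C[2] = 222

C[1]: E(K, 82) = 6; 171 ⊕ 6 = 173.
C[2]: E(K, 173) = 249; 39 ⊕ 249 = 222.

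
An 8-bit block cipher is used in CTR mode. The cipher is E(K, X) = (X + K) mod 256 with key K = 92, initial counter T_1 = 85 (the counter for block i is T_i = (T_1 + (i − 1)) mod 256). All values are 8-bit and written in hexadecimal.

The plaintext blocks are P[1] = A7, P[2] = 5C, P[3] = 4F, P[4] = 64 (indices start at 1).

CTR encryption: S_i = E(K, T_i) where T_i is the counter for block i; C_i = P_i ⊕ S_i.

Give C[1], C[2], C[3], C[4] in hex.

C[1]: T = 85, S = E(K, T) = 17; A7 ⊕ 17 = B0.
C[2]: T = 86, S = E(K, T) = 18; 5C ⊕ 18 = 44.
C[3]: T = 87, S = E(K, T) = 19; 4F ⊕ 19 = 56.
C[4]: T = 88, S = E(K, T) = 1A; 64 ⊕ 1A = 7E.

C[1] = B0, C[2] = 44, C[3] = 56, C[4] = 7E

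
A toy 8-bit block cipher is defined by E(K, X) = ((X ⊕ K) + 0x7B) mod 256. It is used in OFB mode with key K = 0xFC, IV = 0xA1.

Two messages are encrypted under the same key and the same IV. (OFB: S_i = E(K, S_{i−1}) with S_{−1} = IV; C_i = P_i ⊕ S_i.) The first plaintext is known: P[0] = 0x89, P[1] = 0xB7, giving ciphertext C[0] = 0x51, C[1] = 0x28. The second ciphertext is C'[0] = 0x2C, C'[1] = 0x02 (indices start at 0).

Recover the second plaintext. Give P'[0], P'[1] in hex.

In OFB with a reused IV, both messages share the same keystream S_i, so C_i ⊕ C'_i = P_i ⊕ P'_i and thus P'_i = P_i ⊕ C_i ⊕ C'_i.
P'[0]: 0x89 ⊕ 0x51 ⊕ 0x2C = 0xF4.
P'[1]: 0xB7 ⊕ 0x28 ⊕ 0x02 = 0x9D.

P'[0] = 0xF4, P'[1] = 0x9D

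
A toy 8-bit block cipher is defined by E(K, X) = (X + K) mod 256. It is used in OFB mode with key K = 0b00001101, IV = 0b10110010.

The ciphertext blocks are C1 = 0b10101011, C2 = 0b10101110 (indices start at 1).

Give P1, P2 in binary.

P1 = 0b00010100, P2 = 0b01100010

OFB decryption: S_i = E(K, S_{i−1}) with S_{0} = IV; P_i = C_i ⊕ S_i.
P1: S = E(K, 0b10110010) = 0b10111111; 0b10101011 ⊕ 0b10111111 = 0b00010100.
P2: S = E(K, 0b10111111) = 0b11001100; 0b10101110 ⊕ 0b11001100 = 0b01100010.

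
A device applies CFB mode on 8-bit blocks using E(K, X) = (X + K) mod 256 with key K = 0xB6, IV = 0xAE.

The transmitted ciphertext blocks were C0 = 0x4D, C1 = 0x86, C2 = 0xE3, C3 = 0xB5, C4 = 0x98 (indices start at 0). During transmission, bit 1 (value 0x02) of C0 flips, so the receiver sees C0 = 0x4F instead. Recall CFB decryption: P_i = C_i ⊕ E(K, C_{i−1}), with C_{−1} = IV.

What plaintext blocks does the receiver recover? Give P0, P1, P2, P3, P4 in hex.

Only C0 changed, to 0x4F. In CFB, a change in C_i flips the same bit in P_i and garbles P_{i+1}. Decrypting the received ciphertext:
P0: E(K, 0xAE) = 0x64; 0x4F ⊕ 0x64 = 0x2B.
P1: E(K, 0x4F) = 0x05; 0x86 ⊕ 0x05 = 0x83.
P2: E(K, 0x86) = 0x3C; 0xE3 ⊕ 0x3C = 0xDF.
P3: E(K, 0xE3) = 0x99; 0xB5 ⊕ 0x99 = 0x2C.
P4: E(K, 0xB5) = 0x6B; 0x98 ⊕ 0x6B = 0xF3.
Blocks that differ from the original plaintext: P0, P1.

P0 = 0x2B, P1 = 0x83, P2 = 0xDF, P3 = 0x2C, P4 = 0xF3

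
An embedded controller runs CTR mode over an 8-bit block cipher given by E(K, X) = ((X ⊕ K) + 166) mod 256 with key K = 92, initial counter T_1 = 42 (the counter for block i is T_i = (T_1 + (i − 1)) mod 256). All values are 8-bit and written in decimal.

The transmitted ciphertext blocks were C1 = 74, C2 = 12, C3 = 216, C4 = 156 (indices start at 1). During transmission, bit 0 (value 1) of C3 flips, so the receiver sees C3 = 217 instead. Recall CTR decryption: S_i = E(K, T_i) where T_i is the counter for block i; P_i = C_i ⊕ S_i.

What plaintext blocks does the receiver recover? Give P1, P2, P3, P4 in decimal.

Only C3 changed, to 217. In CTR, a change in C_i flips the same bit in P_i only; the keystream is unaffected. Decrypting the received ciphertext:
P1: T = 42, S = E(K, T) = 28; 74 ⊕ 28 = 86.
P2: T = 43, S = E(K, T) = 29; 12 ⊕ 29 = 17.
P3: T = 44, S = E(K, T) = 22; 217 ⊕ 22 = 207.
P4: T = 45, S = E(K, T) = 23; 156 ⊕ 23 = 139.
Blocks that differ from the original plaintext: P3.

P1 = 86, P2 = 17, P3 = 207, P4 = 139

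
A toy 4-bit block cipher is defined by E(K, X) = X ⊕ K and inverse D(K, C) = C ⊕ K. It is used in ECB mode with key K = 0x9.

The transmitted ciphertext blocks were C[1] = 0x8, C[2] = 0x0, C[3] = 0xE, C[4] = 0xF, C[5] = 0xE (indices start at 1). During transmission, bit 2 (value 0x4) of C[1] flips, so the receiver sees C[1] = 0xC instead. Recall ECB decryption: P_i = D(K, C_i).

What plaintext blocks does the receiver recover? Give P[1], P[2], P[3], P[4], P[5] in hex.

Only C[1] changed, to 0xC. In ECB, a change in C_i affects only P_i. Decrypting the received ciphertext:
P[1]: D(K, 0xC) = 0x5.
P[2]: D(K, 0x0) = 0x9.
P[3]: D(K, 0xE) = 0x7.
P[4]: D(K, 0xF) = 0x6.
P[5]: D(K, 0xE) = 0x7.
Blocks that differ from the original plaintext: P[1].

P[1] = 0x5, P[2] = 0x9, P[3] = 0x7, P[4] = 0x6, P[5] = 0x7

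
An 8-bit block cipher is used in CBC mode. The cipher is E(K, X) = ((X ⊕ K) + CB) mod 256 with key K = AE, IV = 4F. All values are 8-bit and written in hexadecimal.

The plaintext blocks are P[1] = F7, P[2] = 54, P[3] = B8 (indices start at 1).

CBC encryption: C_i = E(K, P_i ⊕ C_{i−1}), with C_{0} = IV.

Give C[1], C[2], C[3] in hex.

C[1]: P[1] ⊕ 4F = B8; E(K, B8) = E1.
C[2]: P[2] ⊕ E1 = B5; E(K, B5) = E6.
C[3]: P[3] ⊕ E6 = 5E; E(K, 5E) = BB.

C[1] = E1, C[2] = E6, C[3] = BB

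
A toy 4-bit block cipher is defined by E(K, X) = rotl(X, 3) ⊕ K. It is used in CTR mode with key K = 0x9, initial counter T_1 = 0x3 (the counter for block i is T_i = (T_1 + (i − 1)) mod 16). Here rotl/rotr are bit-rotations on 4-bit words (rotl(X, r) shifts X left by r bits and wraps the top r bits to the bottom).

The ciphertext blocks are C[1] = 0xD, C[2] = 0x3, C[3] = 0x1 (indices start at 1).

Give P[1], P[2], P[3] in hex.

P[1] = 0xD, P[2] = 0x8, P[3] = 0x2

CTR decryption: S_i = E(K, T_i) where T_i is the counter for block i; P_i = C_i ⊕ S_i.
P[1]: T = 0x3, S = E(K, T) = 0x0; 0xD ⊕ 0x0 = 0xD.
P[2]: T = 0x4, S = E(K, T) = 0xB; 0x3 ⊕ 0xB = 0x8.
P[3]: T = 0x5, S = E(K, T) = 0x3; 0x1 ⊕ 0x3 = 0x2.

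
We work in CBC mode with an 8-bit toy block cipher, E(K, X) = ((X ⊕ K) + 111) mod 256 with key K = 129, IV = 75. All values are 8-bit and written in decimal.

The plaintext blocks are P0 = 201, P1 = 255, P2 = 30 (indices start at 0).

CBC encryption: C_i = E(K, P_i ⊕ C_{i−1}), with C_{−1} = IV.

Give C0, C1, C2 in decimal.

C0: P0 ⊕ 75 = 130; E(K, 130) = 114.
C1: P1 ⊕ 114 = 141; E(K, 141) = 123.
C2: P2 ⊕ 123 = 101; E(K, 101) = 83.

C0 = 114, C1 = 123, C2 = 83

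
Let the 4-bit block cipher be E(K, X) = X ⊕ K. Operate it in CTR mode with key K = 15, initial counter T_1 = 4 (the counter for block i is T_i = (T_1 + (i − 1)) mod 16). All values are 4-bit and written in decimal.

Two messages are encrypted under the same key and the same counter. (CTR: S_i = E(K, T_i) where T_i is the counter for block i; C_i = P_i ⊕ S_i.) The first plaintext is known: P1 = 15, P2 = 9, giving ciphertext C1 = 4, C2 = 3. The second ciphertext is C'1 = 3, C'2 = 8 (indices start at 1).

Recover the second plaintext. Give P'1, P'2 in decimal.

P'1 = 8, P'2 = 2

In CTR with a reused counter, both messages share the same keystream S_i, so C_i ⊕ C'_i = P_i ⊕ P'_i and thus P'_i = P_i ⊕ C_i ⊕ C'_i.
P'1: 15 ⊕ 4 ⊕ 3 = 8.
P'2: 9 ⊕ 3 ⊕ 8 = 2.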